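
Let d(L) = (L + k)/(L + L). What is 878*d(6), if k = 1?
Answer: 3073/6 ≈ 512.17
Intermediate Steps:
d(L) = (1 + L)/(2*L) (d(L) = (L + 1)/(L + L) = (1 + L)/((2*L)) = (1 + L)*(1/(2*L)) = (1 + L)/(2*L))
878*d(6) = 878*((½)*(1 + 6)/6) = 878*((½)*(⅙)*7) = 878*(7/12) = 3073/6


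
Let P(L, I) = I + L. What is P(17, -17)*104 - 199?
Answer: -199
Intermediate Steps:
P(17, -17)*104 - 199 = (-17 + 17)*104 - 199 = 0*104 - 199 = 0 - 199 = -199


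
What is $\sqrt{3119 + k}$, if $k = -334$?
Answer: $\sqrt{2785} \approx 52.773$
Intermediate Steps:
$\sqrt{3119 + k} = \sqrt{3119 - 334} = \sqrt{2785}$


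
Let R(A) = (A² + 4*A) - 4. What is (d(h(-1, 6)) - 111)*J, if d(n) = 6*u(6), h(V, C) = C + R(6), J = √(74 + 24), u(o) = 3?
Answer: -651*√2 ≈ -920.65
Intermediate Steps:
R(A) = -4 + A² + 4*A
J = 7*√2 (J = √98 = 7*√2 ≈ 9.8995)
h(V, C) = 56 + C (h(V, C) = C + (-4 + 6² + 4*6) = C + (-4 + 36 + 24) = C + 56 = 56 + C)
d(n) = 18 (d(n) = 6*3 = 18)
(d(h(-1, 6)) - 111)*J = (18 - 111)*(7*√2) = -651*√2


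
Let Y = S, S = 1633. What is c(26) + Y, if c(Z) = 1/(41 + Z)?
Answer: 109412/67 ≈ 1633.0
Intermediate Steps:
Y = 1633
c(26) + Y = 1/(41 + 26) + 1633 = 1/67 + 1633 = 109412/67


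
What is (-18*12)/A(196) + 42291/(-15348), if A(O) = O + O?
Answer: -828885/250684 ≈ -3.3065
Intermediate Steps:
A(O) = 2*O
(-18*12)/A(196) + 42291/(-15348) = (-18*12)/((2*196)) + 42291/(-15348) = -216/392 + 42291*(-1/15348) = -216*1/392 - 14097/5116 = -27/49 - 14097/5116 = -828885/250684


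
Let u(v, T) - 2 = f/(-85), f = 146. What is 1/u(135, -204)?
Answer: 85/24 ≈ 3.5417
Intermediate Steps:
u(v, T) = 24/85 (u(v, T) = 2 + 146/(-85) = 2 + 146*(-1/85) = 2 - 146/85 = 24/85)
1/u(135, -204) = 1/(24/85) = 85/24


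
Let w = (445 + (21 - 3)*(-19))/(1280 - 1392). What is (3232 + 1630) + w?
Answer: 544441/112 ≈ 4861.1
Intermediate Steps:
w = -103/112 (w = (445 + 18*(-19))/(-112) = (445 - 342)*(-1/112) = 103*(-1/112) = -103/112 ≈ -0.91964)
(3232 + 1630) + w = (3232 + 1630) - 103/112 = 4862 - 103/112 = 544441/112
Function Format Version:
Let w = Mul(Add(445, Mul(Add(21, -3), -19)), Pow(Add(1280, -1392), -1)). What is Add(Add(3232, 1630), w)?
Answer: Rational(544441, 112) ≈ 4861.1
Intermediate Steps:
w = Rational(-103, 112) (w = Mul(Add(445, Mul(18, -19)), Pow(-112, -1)) = Mul(Add(445, -342), Rational(-1, 112)) = Mul(103, Rational(-1, 112)) = Rational(-103, 112) ≈ -0.91964)
Add(Add(3232, 1630), w) = Add(Add(3232, 1630), Rational(-103, 112)) = Add(4862, Rational(-103, 112)) = Rational(544441, 112)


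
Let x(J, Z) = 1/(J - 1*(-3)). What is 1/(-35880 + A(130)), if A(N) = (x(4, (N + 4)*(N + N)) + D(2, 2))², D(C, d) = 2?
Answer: -49/1757895 ≈ -2.7874e-5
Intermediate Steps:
x(J, Z) = 1/(3 + J) (x(J, Z) = 1/(J + 3) = 1/(3 + J))
A(N) = 225/49 (A(N) = (1/(3 + 4) + 2)² = (1/7 + 2)² = (⅐ + 2)² = (15/7)² = 225/49)
1/(-35880 + A(130)) = 1/(-35880 + 225/49) = 1/(-1757895/49) = -49/1757895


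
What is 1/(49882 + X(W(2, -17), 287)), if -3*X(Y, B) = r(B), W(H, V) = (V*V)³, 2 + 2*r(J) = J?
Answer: 2/99669 ≈ 2.0066e-5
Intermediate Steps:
r(J) = -1 + J/2
W(H, V) = V⁶ (W(H, V) = (V²)³ = V⁶)
X(Y, B) = ⅓ - B/6 (X(Y, B) = -(-1 + B/2)/3 = ⅓ - B/6)
1/(49882 + X(W(2, -17), 287)) = 1/(49882 + (⅓ - ⅙*287)) = 1/(49882 + (⅓ - 287/6)) = 1/(49882 - 95/2) = 1/(99669/2) = 2/99669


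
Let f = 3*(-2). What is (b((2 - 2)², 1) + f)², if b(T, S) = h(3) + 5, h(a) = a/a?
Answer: 0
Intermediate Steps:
f = -6
h(a) = 1
b(T, S) = 6 (b(T, S) = 1 + 5 = 6)
(b((2 - 2)², 1) + f)² = (6 - 6)² = 0² = 0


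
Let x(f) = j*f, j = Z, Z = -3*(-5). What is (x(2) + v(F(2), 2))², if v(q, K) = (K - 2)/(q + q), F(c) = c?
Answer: 900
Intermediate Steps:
Z = 15
j = 15
x(f) = 15*f
v(q, K) = (-2 + K)/(2*q) (v(q, K) = (-2 + K)/((2*q)) = (-2 + K)*(1/(2*q)) = (-2 + K)/(2*q))
(x(2) + v(F(2), 2))² = (15*2 + (½)*(-2 + 2)/2)² = (30 + (½)*(½)*0)² = (30 + 0)² = 30² = 900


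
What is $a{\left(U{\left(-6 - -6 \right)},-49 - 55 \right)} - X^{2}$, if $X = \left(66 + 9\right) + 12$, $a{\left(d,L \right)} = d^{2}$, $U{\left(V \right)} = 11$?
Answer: $-7448$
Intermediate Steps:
$X = 87$ ($X = 75 + 12 = 87$)
$a{\left(U{\left(-6 - -6 \right)},-49 - 55 \right)} - X^{2} = 11^{2} - 87^{2} = 121 - 7569 = -7448$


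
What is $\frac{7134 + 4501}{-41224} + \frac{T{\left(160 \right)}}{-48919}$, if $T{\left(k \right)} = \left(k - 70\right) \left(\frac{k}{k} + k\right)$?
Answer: $- \frac{1166508325}{2016636856} \approx -0.57844$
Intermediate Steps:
$T{\left(k \right)} = \left(1 + k\right) \left(-70 + k\right)$ ($T{\left(k \right)} = \left(-70 + k\right) \left(1 + k\right) = \left(1 + k\right) \left(-70 + k\right)$)
$\frac{7134 + 4501}{-41224} + \frac{T{\left(160 \right)}}{-48919} = \frac{7134 + 4501}{-41224} + \frac{-70 + 160^{2} - 11040}{-48919} = 11635 \left(- \frac{1}{41224}\right) + \left(-70 + 25600 - 11040\right) \left(- \frac{1}{48919}\right) = - \frac{11635}{41224} + 14490 \left(- \frac{1}{48919}\right) = - \frac{11635}{41224} - \frac{14490}{48919} = - \frac{1166508325}{2016636856}$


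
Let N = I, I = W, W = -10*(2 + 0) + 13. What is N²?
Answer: 49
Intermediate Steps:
W = -7 (W = -10*2 + 13 = -20 + 13 = -7)
I = -7
N = -7
N² = (-7)² = 49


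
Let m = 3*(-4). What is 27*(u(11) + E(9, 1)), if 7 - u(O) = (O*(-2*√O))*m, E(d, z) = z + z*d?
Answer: 459 - 7128*√11 ≈ -23182.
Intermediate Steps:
E(d, z) = z + d*z
m = -12
u(O) = 7 - 24*O^(3/2) (u(O) = 7 - O*(-2*√O)*(-12) = 7 - (-2*O^(3/2))*(-12) = 7 - 24*O^(3/2))
27*(u(11) + E(9, 1)) = 27*((7 - 264*√11) + 1*(1 + 9)) = 27*((7 - 264*√11) + 1*10) = 27*((7 - 264*√11) + 10) = 27*(17 - 264*√11) = 459 - 7128*√11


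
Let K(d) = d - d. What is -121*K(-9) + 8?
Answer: 8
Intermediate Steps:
K(d) = 0
-121*K(-9) + 8 = -121*0 + 8 = 0 + 8 = 8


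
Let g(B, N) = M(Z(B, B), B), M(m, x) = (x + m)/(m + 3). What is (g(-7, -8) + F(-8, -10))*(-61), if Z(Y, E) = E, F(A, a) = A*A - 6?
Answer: -7503/2 ≈ -3751.5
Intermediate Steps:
F(A, a) = -6 + A**2 (F(A, a) = A**2 - 6 = -6 + A**2)
M(m, x) = (m + x)/(3 + m)
g(B, N) = 2*B/(3 + B) (g(B, N) = (B + B)/(3 + B) = (2*B)/(3 + B) = 2*B/(3 + B))
(g(-7, -8) + F(-8, -10))*(-61) = (2*(-7)/(3 - 7) + (-6 + (-8)**2))*(-61) = (2*(-7)/(-4) + (-6 + 64))*(-61) = (2*(-7)*(-1/4) + 58)*(-61) = (7/2 + 58)*(-61) = (123/2)*(-61) = -7503/2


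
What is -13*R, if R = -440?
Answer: 5720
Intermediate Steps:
-13*R = -13*(-440) = 5720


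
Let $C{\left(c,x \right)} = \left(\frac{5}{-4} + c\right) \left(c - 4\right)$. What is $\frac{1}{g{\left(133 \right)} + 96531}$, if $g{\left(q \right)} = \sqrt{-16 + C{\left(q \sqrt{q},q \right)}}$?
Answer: $\frac{1}{96531 + \sqrt{2352626 - \frac{2793 \sqrt{133}}{4}}} \approx 1.0198 \cdot 10^{-5}$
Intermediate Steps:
$C{\left(c,x \right)} = \left(-4 + c\right) \left(- \frac{5}{4} + c\right)$ ($C{\left(c,x \right)} = \left(5 \left(- \frac{1}{4}\right) + c\right) \left(-4 + c\right) = \left(- \frac{5}{4} + c\right) \left(-4 + c\right) = \left(-4 + c\right) \left(- \frac{5}{4} + c\right)$)
$g{\left(q \right)} = \sqrt{-11 + q^{3} - \frac{21 q^{\frac{3}{2}}}{4}}$ ($g{\left(q \right)} = \sqrt{-16 + \left(5 + \left(q \sqrt{q}\right)^{2} - \frac{21 q \sqrt{q}}{4}\right)} = \sqrt{-16 + \left(5 + \left(q^{\frac{3}{2}}\right)^{2} - \frac{21 q^{\frac{3}{2}}}{4}\right)} = \sqrt{-16 + \left(5 + q^{3} - \frac{21 q^{\frac{3}{2}}}{4}\right)} = \sqrt{-11 + q^{3} - \frac{21 q^{\frac{3}{2}}}{4}}$)
$\frac{1}{g{\left(133 \right)} + 96531} = \frac{1}{\frac{\sqrt{-44 - 21 \cdot 133^{\frac{3}{2}} + 4 \cdot 133^{3}}}{2} + 96531} = \frac{1}{\frac{\sqrt{-44 - 21 \cdot 133 \sqrt{133} + 4 \cdot 2352637}}{2} + 96531} = \frac{1}{\frac{\sqrt{-44 - 2793 \sqrt{133} + 9410548}}{2} + 96531} = \frac{1}{\frac{\sqrt{9410504 - 2793 \sqrt{133}}}{2} + 96531} = \frac{1}{96531 + \frac{\sqrt{9410504 - 2793 \sqrt{133}}}{2}}$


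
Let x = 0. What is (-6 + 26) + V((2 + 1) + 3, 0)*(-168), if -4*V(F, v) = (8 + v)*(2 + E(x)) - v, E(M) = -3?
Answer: -316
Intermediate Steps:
V(F, v) = 2 + v/2 (V(F, v) = -((8 + v)*(2 - 3) - v)/4 = -((8 + v)*(-1) - v)/4 = -((-8 - v) - v)/4 = -(-8 - 2*v)/4 = 2 + v/2)
(-6 + 26) + V((2 + 1) + 3, 0)*(-168) = (-6 + 26) + (2 + (½)*0)*(-168) = 20 + (2 + 0)*(-168) = 20 + 2*(-168) = 20 - 336 = -316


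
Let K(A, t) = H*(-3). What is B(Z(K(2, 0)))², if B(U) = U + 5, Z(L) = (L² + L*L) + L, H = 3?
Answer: 24964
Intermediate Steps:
K(A, t) = -9 (K(A, t) = 3*(-3) = -9)
Z(L) = L + 2*L² (Z(L) = (L² + L²) + L = 2*L² + L = L + 2*L²)
B(U) = 5 + U
B(Z(K(2, 0)))² = (5 - 9*(1 + 2*(-9)))² = (5 - 9*(1 - 18))² = (5 - 9*(-17))² = (5 + 153)² = 158² = 24964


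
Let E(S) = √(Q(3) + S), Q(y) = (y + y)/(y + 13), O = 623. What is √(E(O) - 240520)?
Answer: √(-962080 + √9974)/2 ≈ 490.4*I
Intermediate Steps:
Q(y) = 2*y/(13 + y) (Q(y) = (2*y)/(13 + y) = 2*y/(13 + y))
E(S) = √(3/8 + S) (E(S) = √(2*3/(13 + 3) + S) = √(2*3/16 + S) = √(2*3*(1/16) + S) = √(3/8 + S))
√(E(O) - 240520) = √(√(6 + 16*623)/4 - 240520) = √(√(6 + 9968)/4 - 240520) = √(√9974/4 - 240520) = √(-240520 + √9974/4)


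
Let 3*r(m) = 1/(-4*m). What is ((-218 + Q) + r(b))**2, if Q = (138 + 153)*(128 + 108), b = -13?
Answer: 114050630943601/24336 ≈ 4.6865e+9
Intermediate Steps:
Q = 68676 (Q = 291*236 = 68676)
r(m) = -1/(12*m) (r(m) = 1/(3*((-4*m))) = (-1/(4*m))/3 = -1/(12*m))
((-218 + Q) + r(b))**2 = ((-218 + 68676) - 1/12/(-13))**2 = (68458 - 1/12*(-1/13))**2 = (68458 + 1/156)**2 = (10679449/156)**2 = 114050630943601/24336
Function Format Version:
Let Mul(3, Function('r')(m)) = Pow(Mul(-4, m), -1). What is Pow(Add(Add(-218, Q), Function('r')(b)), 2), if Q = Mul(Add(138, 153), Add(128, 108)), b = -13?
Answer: Rational(114050630943601, 24336) ≈ 4.6865e+9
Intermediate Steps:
Q = 68676 (Q = Mul(291, 236) = 68676)
Function('r')(m) = Mul(Rational(-1, 12), Pow(m, -1)) (Function('r')(m) = Mul(Rational(1, 3), Pow(Mul(-4, m), -1)) = Mul(Rational(1, 3), Mul(Rational(-1, 4), Pow(m, -1))) = Mul(Rational(-1, 12), Pow(m, -1)))
Pow(Add(Add(-218, Q), Function('r')(b)), 2) = Pow(Add(Add(-218, 68676), Mul(Rational(-1, 12), Pow(-13, -1))), 2) = Pow(Add(68458, Mul(Rational(-1, 12), Rational(-1, 13))), 2) = Pow(Add(68458, Rational(1, 156)), 2) = Pow(Rational(10679449, 156), 2) = Rational(114050630943601, 24336)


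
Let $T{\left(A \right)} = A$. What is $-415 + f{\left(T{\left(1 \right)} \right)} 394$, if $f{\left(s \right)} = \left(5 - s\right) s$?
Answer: $1161$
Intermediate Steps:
$f{\left(s \right)} = s \left(5 - s\right)$
$-415 + f{\left(T{\left(1 \right)} \right)} 394 = -415 + 1 \left(5 - 1\right) 394 = -415 + 1 \cdot 4 \cdot 394 = -415 + 4 \cdot 394 = -415 + 1576 = 1161$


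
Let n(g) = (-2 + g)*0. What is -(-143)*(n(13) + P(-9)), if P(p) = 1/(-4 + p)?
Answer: -11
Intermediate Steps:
n(g) = 0
-(-143)*(n(13) + P(-9)) = -(-143)*(0 + 1/(-4 - 9)) = -(-143)*(0 + 1/(-13)) = -(-143)*(0 - 1/13) = -(-143)*(-1)/13 = -1*11 = -11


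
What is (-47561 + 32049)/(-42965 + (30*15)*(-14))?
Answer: 15512/49265 ≈ 0.31487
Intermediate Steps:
(-47561 + 32049)/(-42965 + (30*15)*(-14)) = -15512/(-42965 + 450*(-14)) = -15512/(-42965 - 6300) = -15512/(-49265) = -15512*(-1/49265) = 15512/49265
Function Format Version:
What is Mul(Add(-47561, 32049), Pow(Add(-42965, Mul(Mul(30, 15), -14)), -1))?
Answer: Rational(15512, 49265) ≈ 0.31487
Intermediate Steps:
Mul(Add(-47561, 32049), Pow(Add(-42965, Mul(Mul(30, 15), -14)), -1)) = Mul(-15512, Pow(Add(-42965, Mul(450, -14)), -1)) = Mul(-15512, Pow(Add(-42965, -6300), -1)) = Mul(-15512, Pow(-49265, -1)) = Mul(-15512, Rational(-1, 49265)) = Rational(15512, 49265)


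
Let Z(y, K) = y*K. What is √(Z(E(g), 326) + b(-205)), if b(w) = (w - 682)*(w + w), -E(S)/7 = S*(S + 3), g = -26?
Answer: I*√1000966 ≈ 1000.5*I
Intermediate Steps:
E(S) = -7*S*(3 + S) (E(S) = -7*S*(S + 3) = -7*S*(3 + S))
b(w) = 2*w*(-682 + w) (b(w) = (-682 + w)*(2*w) = 2*w*(-682 + w))
Z(y, K) = K*y
√(Z(E(g), 326) + b(-205)) = √(326*(-7*(-26)*(3 - 26)) + 2*(-205)*(-682 - 205)) = √(326*(-7*(-26)*(-23)) + 2*(-205)*(-887)) = √(326*(-4186) + 363670) = √(-1364636 + 363670) = √(-1000966) = I*√1000966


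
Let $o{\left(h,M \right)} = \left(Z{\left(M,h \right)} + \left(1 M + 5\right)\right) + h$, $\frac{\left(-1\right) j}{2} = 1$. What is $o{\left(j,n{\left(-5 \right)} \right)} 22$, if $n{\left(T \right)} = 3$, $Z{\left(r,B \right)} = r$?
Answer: $198$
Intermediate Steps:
$j = -2$ ($j = \left(-2\right) 1 = -2$)
$o{\left(h,M \right)} = 5 + h + 2 M$ ($o{\left(h,M \right)} = \left(M + \left(1 M + 5\right)\right) + h = \left(M + \left(M + 5\right)\right) + h = \left(M + \left(5 + M\right)\right) + h = \left(5 + 2 M\right) + h = 5 + h + 2 M$)
$o{\left(j,n{\left(-5 \right)} \right)} 22 = \left(5 - 2 + 2 \cdot 3\right) 22 = \left(5 - 2 + 6\right) 22 = 9 \cdot 22 = 198$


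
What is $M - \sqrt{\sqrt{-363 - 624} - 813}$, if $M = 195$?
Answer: $195 - \sqrt{-813 + i \sqrt{987}} \approx 194.45 - 28.518 i$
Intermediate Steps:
$M - \sqrt{\sqrt{-363 - 624} - 813} = 195 - \sqrt{\sqrt{-363 - 624} - 813} = 195 - \sqrt{\sqrt{-987} - 813} = 195 - \sqrt{i \sqrt{987} - 813} = 195 - \sqrt{-813 + i \sqrt{987}}$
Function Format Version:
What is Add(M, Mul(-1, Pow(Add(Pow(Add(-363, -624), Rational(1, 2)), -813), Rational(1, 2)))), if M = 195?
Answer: Add(195, Mul(-1, Pow(Add(-813, Mul(I, Pow(987, Rational(1, 2)))), Rational(1, 2)))) ≈ Add(194.45, Mul(-28.518, I))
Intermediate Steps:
Add(M, Mul(-1, Pow(Add(Pow(Add(-363, -624), Rational(1, 2)), -813), Rational(1, 2)))) = Add(195, Mul(-1, Pow(Add(Pow(Add(-363, -624), Rational(1, 2)), -813), Rational(1, 2)))) = Add(195, Mul(-1, Pow(Add(Pow(-987, Rational(1, 2)), -813), Rational(1, 2)))) = Add(195, Mul(-1, Pow(Add(Mul(I, Pow(987, Rational(1, 2))), -813), Rational(1, 2)))) = Add(195, Mul(-1, Pow(Add(-813, Mul(I, Pow(987, Rational(1, 2)))), Rational(1, 2))))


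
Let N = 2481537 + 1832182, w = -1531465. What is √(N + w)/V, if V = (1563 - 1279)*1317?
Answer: √2782254/374028 ≈ 0.0044596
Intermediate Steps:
N = 4313719
V = 374028 (V = 284*1317 = 374028)
√(N + w)/V = √(4313719 - 1531465)/374028 = √2782254*(1/374028) = √2782254/374028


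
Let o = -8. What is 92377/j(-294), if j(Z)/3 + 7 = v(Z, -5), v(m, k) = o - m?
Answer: 92377/837 ≈ 110.37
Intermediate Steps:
v(m, k) = -8 - m
j(Z) = -45 - 3*Z (j(Z) = -21 + 3*(-8 - Z) = -21 + (-24 - 3*Z) = -45 - 3*Z)
92377/j(-294) = 92377/(-45 - 3*(-294)) = 92377/(-45 + 882) = 92377/837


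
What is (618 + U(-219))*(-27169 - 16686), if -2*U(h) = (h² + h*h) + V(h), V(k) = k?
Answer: 4142850285/2 ≈ 2.0714e+9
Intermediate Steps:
U(h) = -h² - h/2 (U(h) = -((h² + h*h) + h)/2 = -((h² + h²) + h)/2 = -(2*h² + h)/2 = -(h + 2*h²)/2 = -h² - h/2)
(618 + U(-219))*(-27169 - 16686) = (618 - 1*(-219)*(½ - 219))*(-27169 - 16686) = (618 - 1*(-219)*(-437/2))*(-43855) = (618 - 95703/2)*(-43855) = -94467/2*(-43855) = 4142850285/2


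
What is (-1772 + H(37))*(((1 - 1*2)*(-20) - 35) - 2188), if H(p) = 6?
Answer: 3890498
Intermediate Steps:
(-1772 + H(37))*(((1 - 1*2)*(-20) - 35) - 2188) = (-1772 + 6)*(((1 - 1*2)*(-20) - 35) - 2188) = -1766*(((1 - 2)*(-20) - 35) - 2188) = -1766*((-1*(-20) - 35) - 2188) = -1766*((20 - 35) - 2188) = -1766*(-15 - 2188) = -1766*(-2203) = 3890498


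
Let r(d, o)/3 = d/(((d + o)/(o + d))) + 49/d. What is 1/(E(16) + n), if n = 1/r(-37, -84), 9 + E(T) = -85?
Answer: -4254/399913 ≈ -0.010637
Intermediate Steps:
r(d, o) = 3*d + 147/d (r(d, o) = 3*(d/(((d + o)/(o + d))) + 49/d) = 3*(d/(((d + o)/(d + o))) + 49/d) = 3*(d/1 + 49/d) = 3*(d*1 + 49/d) = 3*(d + 49/d) = 3*d + 147/d)
E(T) = -94 (E(T) = -9 - 85 = -94)
n = -37/4254 (n = 1/(3*(-37) + 147/(-37)) = 1/(-111 + 147*(-1/37)) = 1/(-111 - 147/37) = 1/(-4254/37) = -37/4254 ≈ -0.0086977)
1/(E(16) + n) = 1/(-94 - 37/4254) = 1/(-399913/4254) = -4254/399913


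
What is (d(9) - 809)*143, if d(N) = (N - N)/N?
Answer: -115687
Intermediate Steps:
d(N) = 0 (d(N) = 0/N = 0)
(d(9) - 809)*143 = (0 - 809)*143 = -809*143 = -115687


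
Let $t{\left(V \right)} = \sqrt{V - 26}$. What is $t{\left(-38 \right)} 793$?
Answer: $6344 i \approx 6344.0 i$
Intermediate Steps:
$t{\left(V \right)} = \sqrt{-26 + V}$
$t{\left(-38 \right)} 793 = \sqrt{-26 - 38} \cdot 793 = \sqrt{-64} \cdot 793 = 8 i 793 = 6344 i$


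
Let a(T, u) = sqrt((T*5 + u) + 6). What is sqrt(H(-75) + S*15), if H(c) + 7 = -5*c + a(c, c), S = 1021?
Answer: sqrt(15683 + 2*I*sqrt(111)) ≈ 125.23 + 0.0841*I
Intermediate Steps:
a(T, u) = sqrt(6 + u + 5*T) (a(T, u) = sqrt((5*T + u) + 6) = sqrt((u + 5*T) + 6) = sqrt(6 + u + 5*T))
H(c) = -7 + sqrt(6 + 6*c) - 5*c (H(c) = -7 + (-5*c + sqrt(6 + c + 5*c)) = -7 + (-5*c + sqrt(6 + 6*c)) = -7 + (sqrt(6 + 6*c) - 5*c) = -7 + sqrt(6 + 6*c) - 5*c)
sqrt(H(-75) + S*15) = sqrt((-7 + sqrt(6 + 6*(-75)) - 5*(-75)) + 1021*15) = sqrt((-7 + sqrt(6 - 450) + 375) + 15315) = sqrt((-7 + sqrt(-444) + 375) + 15315) = sqrt((-7 + 2*I*sqrt(111) + 375) + 15315) = sqrt((368 + 2*I*sqrt(111)) + 15315) = sqrt(15683 + 2*I*sqrt(111))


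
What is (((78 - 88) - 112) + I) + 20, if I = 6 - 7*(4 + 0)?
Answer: -124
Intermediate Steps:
I = -22 (I = 6 - 7*4 = 6 - 28 = -22)
(((78 - 88) - 112) + I) + 20 = (((78 - 88) - 112) - 22) + 20 = ((-10 - 112) - 22) + 20 = (-122 - 22) + 20 = -144 + 20 = -124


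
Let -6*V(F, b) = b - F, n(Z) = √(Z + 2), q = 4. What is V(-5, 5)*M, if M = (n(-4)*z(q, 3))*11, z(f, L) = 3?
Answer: -55*I*√2 ≈ -77.782*I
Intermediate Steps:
n(Z) = √(2 + Z)
V(F, b) = -b/6 + F/6 (V(F, b) = -(b - F)/6 = -b/6 + F/6)
M = 33*I*√2 (M = (√(2 - 4)*3)*11 = (√(-2)*3)*11 = ((I*√2)*3)*11 = (3*I*√2)*11 = 33*I*√2 ≈ 46.669*I)
V(-5, 5)*M = (-⅙*5 + (⅙)*(-5))*(33*I*√2) = (-⅚ - ⅚)*(33*I*√2) = -55*I*√2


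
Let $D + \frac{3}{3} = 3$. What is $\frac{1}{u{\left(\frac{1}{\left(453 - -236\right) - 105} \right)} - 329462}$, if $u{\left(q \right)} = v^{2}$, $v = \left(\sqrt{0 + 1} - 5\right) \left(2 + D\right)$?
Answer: $- \frac{1}{329206} \approx -3.0376 \cdot 10^{-6}$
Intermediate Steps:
$D = 2$ ($D = -1 + 3 = 2$)
$v = -16$ ($v = \left(\sqrt{0 + 1} - 5\right) \left(2 + 2\right) = \left(\sqrt{1} - 5\right) 4 = \left(1 - 5\right) 4 = \left(-4\right) 4 = -16$)
$u{\left(q \right)} = 256$ ($u{\left(q \right)} = \left(-16\right)^{2} = 256$)
$\frac{1}{u{\left(\frac{1}{\left(453 - -236\right) - 105} \right)} - 329462} = \frac{1}{256 - 329462} = \frac{1}{-329206} = - \frac{1}{329206}$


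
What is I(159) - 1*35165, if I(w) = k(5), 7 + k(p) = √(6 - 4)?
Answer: -35172 + √2 ≈ -35171.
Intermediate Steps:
k(p) = -7 + √2 (k(p) = -7 + √(6 - 4) = -7 + √2)
I(w) = -7 + √2
I(159) - 1*35165 = (-7 + √2) - 1*35165 = (-7 + √2) - 35165 = -35172 + √2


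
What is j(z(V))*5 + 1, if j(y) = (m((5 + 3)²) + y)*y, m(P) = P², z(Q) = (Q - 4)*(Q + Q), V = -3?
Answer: 868981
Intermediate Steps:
z(Q) = 2*Q*(-4 + Q) (z(Q) = (-4 + Q)*(2*Q) = 2*Q*(-4 + Q))
j(y) = y*(4096 + y) (j(y) = (((5 + 3)²)² + y)*y = ((8²)² + y)*y = (64² + y)*y = (4096 + y)*y = y*(4096 + y))
j(z(V))*5 + 1 = ((2*(-3)*(-4 - 3))*(4096 + 2*(-3)*(-4 - 3)))*5 + 1 = ((2*(-3)*(-7))*(4096 + 2*(-3)*(-7)))*5 + 1 = (42*(4096 + 42))*5 + 1 = (42*4138)*5 + 1 = 173796*5 + 1 = 868980 + 1 = 868981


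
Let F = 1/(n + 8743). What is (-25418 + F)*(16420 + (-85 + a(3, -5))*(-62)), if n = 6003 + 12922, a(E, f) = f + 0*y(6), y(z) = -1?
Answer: -3867958726500/6917 ≈ -5.5920e+8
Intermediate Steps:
a(E, f) = f (a(E, f) = f + 0*(-1) = f + 0 = f)
n = 18925
F = 1/27668 (F = 1/(18925 + 8743) = 1/27668 ≈ 3.6143e-5)
(-25418 + F)*(16420 + (-85 + a(3, -5))*(-62)) = (-25418 + 1/27668)*(16420 + (-85 - 5)*(-62)) = -703265223*(16420 - 90*(-62))/27668 = -703265223*(16420 + 5580)/27668 = -703265223/27668*22000 = -3867958726500/6917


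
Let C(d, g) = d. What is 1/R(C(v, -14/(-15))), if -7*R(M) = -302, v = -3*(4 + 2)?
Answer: 7/302 ≈ 0.023179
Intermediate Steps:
v = -18 (v = -3*6 = -18)
R(M) = 302/7 (R(M) = -1/7*(-302) = 302/7)
1/R(C(v, -14/(-15))) = 1/(302/7) = 7/302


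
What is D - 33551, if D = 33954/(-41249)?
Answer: -1383979153/41249 ≈ -33552.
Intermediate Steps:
D = -33954/41249 (D = 33954*(-1/41249) = -33954/41249 ≈ -0.82315)
D - 33551 = -33954/41249 - 33551 = -1383979153/41249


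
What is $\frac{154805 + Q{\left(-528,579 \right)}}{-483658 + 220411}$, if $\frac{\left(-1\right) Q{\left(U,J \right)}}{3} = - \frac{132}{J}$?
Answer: $- \frac{29877497}{50806671} \approx -0.58806$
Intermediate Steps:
$Q{\left(U,J \right)} = \frac{396}{J}$ ($Q{\left(U,J \right)} = - 3 \left(- \frac{132}{J}\right) = \frac{396}{J}$)
$\frac{154805 + Q{\left(-528,579 \right)}}{-483658 + 220411} = \frac{154805 + \frac{396}{579}}{-483658 + 220411} = \frac{154805 + 396 \cdot \frac{1}{579}}{-263247} = \left(154805 + \frac{132}{193}\right) \left(- \frac{1}{263247}\right) = \frac{29877497}{193} \left(- \frac{1}{263247}\right) = - \frac{29877497}{50806671}$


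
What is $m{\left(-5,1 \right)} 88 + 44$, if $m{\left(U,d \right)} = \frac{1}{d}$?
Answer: $132$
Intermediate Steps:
$m{\left(-5,1 \right)} 88 + 44 = 1^{-1} \cdot 88 + 44 = 1 \cdot 88 + 44 = 88 + 44 = 132$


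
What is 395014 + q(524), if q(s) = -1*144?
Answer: 394870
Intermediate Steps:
q(s) = -144
395014 + q(524) = 395014 - 144 = 394870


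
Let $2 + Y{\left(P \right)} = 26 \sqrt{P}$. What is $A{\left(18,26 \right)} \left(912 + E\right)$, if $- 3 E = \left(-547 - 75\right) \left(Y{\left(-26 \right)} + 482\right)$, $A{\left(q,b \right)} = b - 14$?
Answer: $1205184 + 64688 i \sqrt{26} \approx 1.2052 \cdot 10^{6} + 3.2985 \cdot 10^{5} i$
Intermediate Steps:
$A{\left(q,b \right)} = -14 + b$
$Y{\left(P \right)} = -2 + 26 \sqrt{P}$
$E = 99520 + \frac{16172 i \sqrt{26}}{3}$ ($E = - \frac{\left(-547 - 75\right) \left(\left(-2 + 26 \sqrt{-26}\right) + 482\right)}{3} = - \frac{\left(-622\right) \left(\left(-2 + 26 i \sqrt{26}\right) + 482\right)}{3} = - \frac{\left(-622\right) \left(480 + 26 i \sqrt{26}\right)}{3} = - \frac{-298560 - 16172 i \sqrt{26}}{3} = 99520 + \frac{16172 i \sqrt{26}}{3} \approx 99520.0 + 27487.0 i$)
$A{\left(18,26 \right)} \left(912 + E\right) = \left(-14 + 26\right) \left(912 + \left(99520 + \frac{16172 i \sqrt{26}}{3}\right)\right) = 12 \left(100432 + \frac{16172 i \sqrt{26}}{3}\right) = 1205184 + 64688 i \sqrt{26}$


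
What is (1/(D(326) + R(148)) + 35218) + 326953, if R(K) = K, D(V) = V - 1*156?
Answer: 115170379/318 ≈ 3.6217e+5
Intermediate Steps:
D(V) = -156 + V (D(V) = V - 156 = -156 + V)
(1/(D(326) + R(148)) + 35218) + 326953 = (1/((-156 + 326) + 148) + 35218) + 326953 = (1/(170 + 148) + 35218) + 326953 = (1/318 + 35218) + 326953 = 11199325/318 + 326953 = 115170379/318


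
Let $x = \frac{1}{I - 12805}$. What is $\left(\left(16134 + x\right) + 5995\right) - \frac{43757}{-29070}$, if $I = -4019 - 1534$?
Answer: $\frac{155398968851}{7021935} \approx 22131.0$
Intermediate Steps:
$I = -5553$
$x = - \frac{1}{18358}$ ($x = \frac{1}{-5553 - 12805} = \frac{1}{-18358} = - \frac{1}{18358} \approx -5.4472 \cdot 10^{-5}$)
$\left(\left(16134 + x\right) + 5995\right) - \frac{43757}{-29070} = \left(\left(16134 - \frac{1}{18358}\right) + 5995\right) - \frac{43757}{-29070} = \left(\frac{296187971}{18358} + 5995\right) - - \frac{2303}{1530} = \frac{406244181}{18358} + \frac{2303}{1530} = \frac{155398968851}{7021935}$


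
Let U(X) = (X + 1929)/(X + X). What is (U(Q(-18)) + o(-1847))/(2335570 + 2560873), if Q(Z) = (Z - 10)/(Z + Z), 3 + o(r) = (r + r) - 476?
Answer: -20527/34275101 ≈ -0.00059889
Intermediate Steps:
o(r) = -479 + 2*r (o(r) = -3 + ((r + r) - 476) = -3 + (2*r - 476) = -3 + (-476 + 2*r) = -479 + 2*r)
Q(Z) = (-10 + Z)/(2*Z) (Q(Z) = (-10 + Z)/((2*Z)) = (-10 + Z)*(1/(2*Z)) = (-10 + Z)/(2*Z))
U(X) = (1929 + X)/(2*X) (U(X) = (1929 + X)/((2*X)) = (1929 + X)*(1/(2*X)) = (1929 + X)/(2*X))
(U(Q(-18)) + o(-1847))/(2335570 + 2560873) = ((1929 + (½)*(-10 - 18)/(-18))/(2*(((½)*(-10 - 18)/(-18)))) + (-479 + 2*(-1847)))/(2335570 + 2560873) = ((1929 + (½)*(-1/18)*(-28))/(2*(((½)*(-1/18)*(-28)))) + (-479 - 3694))/4896443 = ((1929 + 7/9)/(2*(7/9)) - 4173)*(1/4896443) = ((½)*(9/7)*(17368/9) - 4173)*(1/4896443) = (8684/7 - 4173)*(1/4896443) = -20527/7*1/4896443 = -20527/34275101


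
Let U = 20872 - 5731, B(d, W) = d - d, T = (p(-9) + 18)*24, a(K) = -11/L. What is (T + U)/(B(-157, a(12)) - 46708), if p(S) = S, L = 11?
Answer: -15357/46708 ≈ -0.32879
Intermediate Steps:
a(K) = -1 (a(K) = -11/11 = -11*1/11 = -1)
T = 216 (T = (-9 + 18)*24 = 9*24 = 216)
B(d, W) = 0
U = 15141
(T + U)/(B(-157, a(12)) - 46708) = (216 + 15141)/(0 - 46708) = 15357/(-46708) = 15357*(-1/46708) = -15357/46708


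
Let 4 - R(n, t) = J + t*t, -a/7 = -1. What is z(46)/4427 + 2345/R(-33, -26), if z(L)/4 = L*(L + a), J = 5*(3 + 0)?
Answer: -3681691/3041349 ≈ -1.2105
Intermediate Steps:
J = 15 (J = 5*3 = 15)
a = 7 (a = -7*(-1) = 7)
z(L) = 4*L*(7 + L) (z(L) = 4*(L*(L + 7)) = 4*(L*(7 + L)) = 4*L*(7 + L))
R(n, t) = -11 - t² (R(n, t) = 4 - (15 + t*t) = 4 - (15 + t²) = 4 + (-15 - t²) = -11 - t²)
z(46)/4427 + 2345/R(-33, -26) = (4*46*(7 + 46))/4427 + 2345/(-11 - 1*(-26)²) = (4*46*53)*(1/4427) + 2345/(-11 - 1*676) = 9752*(1/4427) + 2345/(-11 - 676) = 9752/4427 + 2345/(-687) = 9752/4427 + 2345*(-1/687) = 9752/4427 - 2345/687 = -3681691/3041349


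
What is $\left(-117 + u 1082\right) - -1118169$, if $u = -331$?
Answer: $759910$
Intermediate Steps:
$\left(-117 + u 1082\right) - -1118169 = \left(-117 - 358142\right) - -1118169 = \left(-117 - 358142\right) + 1118169 = -358259 + 1118169 = 759910$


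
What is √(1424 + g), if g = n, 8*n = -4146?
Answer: √3623/2 ≈ 30.096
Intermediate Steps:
n = -2073/4 (n = (⅛)*(-4146) = -2073/4 ≈ -518.25)
g = -2073/4 ≈ -518.25
√(1424 + g) = √(1424 - 2073/4) = √(3623/4) = √3623/2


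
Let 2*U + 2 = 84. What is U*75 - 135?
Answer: 2940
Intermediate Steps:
U = 41 (U = -1 + (1/2)*84 = -1 + 42 = 41)
U*75 - 135 = 41*75 - 135 = 3075 - 135 = 2940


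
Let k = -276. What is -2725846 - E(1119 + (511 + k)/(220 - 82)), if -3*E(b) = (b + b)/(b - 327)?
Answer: -895693605364/328593 ≈ -2.7258e+6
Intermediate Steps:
E(b) = -2*b/(3*(-327 + b)) (E(b) = -(b + b)/(3*(b - 327)) = -2*b/(3*(-327 + b)))
-2725846 - E(1119 + (511 + k)/(220 - 82)) = -2725846 - (-2)*(1119 + (511 - 276)/(220 - 82))/(-981 + 3*(1119 + (511 - 276)/(220 - 82))) = -2725846 - (-2)*(1119 + 235/138)/(-981 + 3*(1119 + 235/138)) = -2725846 - (-2)*154657/(138*(-981 + 3*(154657/138))) = -2725846 - (-2)*154657/(138*(-981 + 154657/46)) = -2725846 - (-2)*154657/(138*109531/46) = -2725846 - (-2)*154657*46/(138*109531) = -2725846 - 1*(-309314/328593) = -2725846 + 309314/328593 = -895693605364/328593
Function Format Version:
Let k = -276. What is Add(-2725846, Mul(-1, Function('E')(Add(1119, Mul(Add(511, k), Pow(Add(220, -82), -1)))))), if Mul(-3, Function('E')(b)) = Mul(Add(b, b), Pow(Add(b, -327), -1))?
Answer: Rational(-895693605364, 328593) ≈ -2.7258e+6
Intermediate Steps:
Function('E')(b) = Mul(Rational(-2, 3), b, Pow(Add(-327, b), -1)) (Function('E')(b) = Mul(Rational(-1, 3), Mul(Add(b, b), Pow(Add(b, -327), -1))) = Mul(Rational(-1, 3), Mul(Mul(2, b), Pow(Add(-327, b), -1))) = Mul(Rational(-1, 3), Mul(2, b, Pow(Add(-327, b), -1))) = Mul(Rational(-2, 3), b, Pow(Add(-327, b), -1)))
Add(-2725846, Mul(-1, Function('E')(Add(1119, Mul(Add(511, k), Pow(Add(220, -82), -1)))))) = Add(-2725846, Mul(-1, Mul(-2, Add(1119, Mul(Add(511, -276), Pow(Add(220, -82), -1))), Pow(Add(-981, Mul(3, Add(1119, Mul(Add(511, -276), Pow(Add(220, -82), -1))))), -1)))) = Add(-2725846, Mul(-1, Mul(-2, Add(1119, Mul(235, Pow(138, -1))), Pow(Add(-981, Mul(3, Add(1119, Mul(235, Pow(138, -1))))), -1)))) = Add(-2725846, Mul(-1, Mul(-2, Add(1119, Mul(235, Rational(1, 138))), Pow(Add(-981, Mul(3, Add(1119, Mul(235, Rational(1, 138))))), -1)))) = Add(-2725846, Mul(-1, Mul(-2, Add(1119, Rational(235, 138)), Pow(Add(-981, Mul(3, Add(1119, Rational(235, 138)))), -1)))) = Add(-2725846, Mul(-1, Mul(-2, Rational(154657, 138), Pow(Add(-981, Mul(3, Rational(154657, 138))), -1)))) = Add(-2725846, Mul(-1, Mul(-2, Rational(154657, 138), Pow(Add(-981, Rational(154657, 46)), -1)))) = Add(-2725846, Mul(-1, Mul(-2, Rational(154657, 138), Pow(Rational(109531, 46), -1)))) = Add(-2725846, Mul(-1, Mul(-2, Rational(154657, 138), Rational(46, 109531)))) = Add(-2725846, Mul(-1, Rational(-309314, 328593))) = Add(-2725846, Rational(309314, 328593)) = Rational(-895693605364, 328593)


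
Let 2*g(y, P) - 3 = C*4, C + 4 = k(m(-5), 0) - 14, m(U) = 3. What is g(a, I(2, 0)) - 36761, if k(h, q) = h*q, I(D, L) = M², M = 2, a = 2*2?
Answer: -73591/2 ≈ -36796.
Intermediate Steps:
a = 4
I(D, L) = 4 (I(D, L) = 2² = 4)
C = -18 (C = -4 + (3*0 - 14) = -4 + (0 - 14) = -4 - 14 = -18)
g(y, P) = -69/2 (g(y, P) = 3/2 + (-18*4)/2 = 3/2 + (½)*(-72) = 3/2 - 36 = -69/2)
g(a, I(2, 0)) - 36761 = -69/2 - 36761 = -73591/2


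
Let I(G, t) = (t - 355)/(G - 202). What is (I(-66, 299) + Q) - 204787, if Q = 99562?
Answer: -7050061/67 ≈ -1.0522e+5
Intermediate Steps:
I(G, t) = (-355 + t)/(-202 + G)
(I(-66, 299) + Q) - 204787 = ((-355 + 299)/(-202 - 66) + 99562) - 204787 = (-56/(-268) + 99562) - 204787 = (-1/268*(-56) + 99562) - 204787 = (14/67 + 99562) - 204787 = 6670668/67 - 204787 = -7050061/67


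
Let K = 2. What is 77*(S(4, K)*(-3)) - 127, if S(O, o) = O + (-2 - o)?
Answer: -127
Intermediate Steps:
S(O, o) = -2 + O - o
77*(S(4, K)*(-3)) - 127 = 77*((-2 + 4 - 1*2)*(-3)) - 127 = 77*((-2 + 4 - 2)*(-3)) - 127 = 77*(0*(-3)) - 127 = 77*0 - 127 = 0 - 127 = -127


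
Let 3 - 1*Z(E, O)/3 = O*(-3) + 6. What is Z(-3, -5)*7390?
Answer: -399060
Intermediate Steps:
Z(E, O) = -9 + 9*O (Z(E, O) = 9 - 3*(O*(-3) + 6) = 9 - 3*(-3*O + 6) = 9 - 3*(6 - 3*O) = 9 + (-18 + 9*O) = -9 + 9*O)
Z(-3, -5)*7390 = (-9 + 9*(-5))*7390 = (-9 - 45)*7390 = -54*7390 = -399060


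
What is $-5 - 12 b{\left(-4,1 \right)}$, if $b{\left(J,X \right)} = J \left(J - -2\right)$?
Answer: $-101$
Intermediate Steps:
$b{\left(J,X \right)} = J \left(2 + J\right)$ ($b{\left(J,X \right)} = J \left(J + 2\right) = J \left(2 + J\right)$)
$-5 - 12 b{\left(-4,1 \right)} = -5 - 12 \left(- 4 \left(2 - 4\right)\right) = -5 - 12 \left(\left(-4\right) \left(-2\right)\right) = -5 - 96 = -101$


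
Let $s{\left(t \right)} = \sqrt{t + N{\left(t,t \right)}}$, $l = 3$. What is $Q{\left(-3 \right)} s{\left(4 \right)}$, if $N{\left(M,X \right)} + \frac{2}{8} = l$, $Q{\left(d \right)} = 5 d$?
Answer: $- \frac{45 \sqrt{3}}{2} \approx -38.971$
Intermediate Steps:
$N{\left(M,X \right)} = \frac{11}{4}$ ($N{\left(M,X \right)} = - \frac{1}{4} + 3 = \frac{11}{4}$)
$s{\left(t \right)} = \sqrt{\frac{11}{4} + t}$ ($s{\left(t \right)} = \sqrt{t + \frac{11}{4}} = \sqrt{\frac{11}{4} + t}$)
$Q{\left(-3 \right)} s{\left(4 \right)} = 5 \left(-3\right) \frac{\sqrt{11 + 4 \cdot 4}}{2} = - 15 \frac{\sqrt{11 + 16}}{2} = - 15 \frac{\sqrt{27}}{2} = - 15 \frac{3 \sqrt{3}}{2} = - \frac{45 \sqrt{3}}{2}$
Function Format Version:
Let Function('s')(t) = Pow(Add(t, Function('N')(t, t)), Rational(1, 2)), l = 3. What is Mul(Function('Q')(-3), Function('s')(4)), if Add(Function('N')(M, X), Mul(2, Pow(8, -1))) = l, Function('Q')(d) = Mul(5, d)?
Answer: Mul(Rational(-45, 2), Pow(3, Rational(1, 2))) ≈ -38.971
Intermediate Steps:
Function('N')(M, X) = Rational(11, 4) (Function('N')(M, X) = Add(Rational(-1, 4), 3) = Rational(11, 4))
Function('s')(t) = Pow(Add(Rational(11, 4), t), Rational(1, 2)) (Function('s')(t) = Pow(Add(t, Rational(11, 4)), Rational(1, 2)) = Pow(Add(Rational(11, 4), t), Rational(1, 2)))
Mul(Function('Q')(-3), Function('s')(4)) = Mul(Mul(5, -3), Mul(Rational(1, 2), Pow(Add(11, Mul(4, 4)), Rational(1, 2)))) = Mul(-15, Mul(Rational(1, 2), Pow(Add(11, 16), Rational(1, 2)))) = Mul(-15, Mul(Rational(1, 2), Pow(27, Rational(1, 2)))) = Mul(-15, Mul(Rational(1, 2), Mul(3, Pow(3, Rational(1, 2))))) = Mul(-15, Mul(Rational(3, 2), Pow(3, Rational(1, 2)))) = Mul(Rational(-45, 2), Pow(3, Rational(1, 2)))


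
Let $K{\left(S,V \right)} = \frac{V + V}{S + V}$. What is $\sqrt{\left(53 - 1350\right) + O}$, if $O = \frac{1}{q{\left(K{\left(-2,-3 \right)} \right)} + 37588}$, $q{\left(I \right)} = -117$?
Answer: $\frac{i \sqrt{1821086328306}}{37471} \approx 36.014 i$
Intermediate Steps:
$K{\left(S,V \right)} = \frac{2 V}{S + V}$
$O = \frac{1}{37471}$ ($O = \frac{1}{-117 + 37588} = \frac{1}{37471} \approx 2.6687 \cdot 10^{-5}$)
$\sqrt{\left(53 - 1350\right) + O} = \sqrt{\left(53 - 1350\right) + \frac{1}{37471}} = \sqrt{-1297 + \frac{1}{37471}} = \sqrt{- \frac{48599886}{37471}} = \frac{i \sqrt{1821086328306}}{37471}$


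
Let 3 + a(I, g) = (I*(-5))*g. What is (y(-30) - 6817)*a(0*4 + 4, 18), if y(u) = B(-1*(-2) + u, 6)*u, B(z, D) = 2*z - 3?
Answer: 1832061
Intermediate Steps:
B(z, D) = -3 + 2*z
a(I, g) = -3 - 5*I*g (a(I, g) = -3 + (I*(-5))*g = -3 + (-5*I)*g = -3 - 5*I*g)
y(u) = u*(1 + 2*u) (y(u) = (-3 + 2*(-1*(-2) + u))*u = (-3 + 2*(2 + u))*u = (-3 + (4 + 2*u))*u = (1 + 2*u)*u = u*(1 + 2*u))
(y(-30) - 6817)*a(0*4 + 4, 18) = (-30*(1 + 2*(-30)) - 6817)*(-3 - 5*(0*4 + 4)*18) = (-30*(1 - 60) - 6817)*(-3 - 5*(0 + 4)*18) = (-30*(-59) - 6817)*(-3 - 5*4*18) = (1770 - 6817)*(-3 - 360) = -5047*(-363) = 1832061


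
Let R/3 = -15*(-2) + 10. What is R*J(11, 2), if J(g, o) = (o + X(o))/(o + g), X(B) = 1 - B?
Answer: 120/13 ≈ 9.2308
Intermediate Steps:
J(g, o) = 1/(g + o) (J(g, o) = (o + (1 - o))/(o + g) = 1/(g + o))
R = 120 (R = 3*(-15*(-2) + 10) = 3*(30 + 10) = 3*40 = 120)
R*J(11, 2) = 120/(11 + 2) = 120/13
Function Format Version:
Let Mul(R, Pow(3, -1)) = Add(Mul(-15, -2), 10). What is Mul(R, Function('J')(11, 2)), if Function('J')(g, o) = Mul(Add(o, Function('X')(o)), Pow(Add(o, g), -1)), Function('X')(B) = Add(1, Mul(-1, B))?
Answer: Rational(120, 13) ≈ 9.2308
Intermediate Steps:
Function('J')(g, o) = Pow(Add(g, o), -1) (Function('J')(g, o) = Mul(Add(o, Add(1, Mul(-1, o))), Pow(Add(o, g), -1)) = Mul(1, Pow(Add(g, o), -1)) = Pow(Add(g, o), -1))
R = 120 (R = Mul(3, Add(Mul(-15, -2), 10)) = Mul(3, Add(30, 10)) = Mul(3, 40) = 120)
Mul(R, Function('J')(11, 2)) = Mul(120, Pow(Add(11, 2), -1)) = Mul(120, Pow(13, -1)) = Mul(120, Rational(1, 13)) = Rational(120, 13)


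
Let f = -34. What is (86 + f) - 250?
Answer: -198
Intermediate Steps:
(86 + f) - 250 = (86 - 34) - 250 = 52 - 250 = -198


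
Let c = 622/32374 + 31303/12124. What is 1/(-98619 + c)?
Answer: -196251188/19353585437147 ≈ -1.0140e-5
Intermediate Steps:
c = 510472225/196251188 (c = 622*(1/32374) + 31303*(1/12124) = 311/16187 + 31303/12124 = 510472225/196251188 ≈ 2.6011)
1/(-98619 + c) = 1/(-98619 + 510472225/196251188) = 1/(-19353585437147/196251188) = -196251188/19353585437147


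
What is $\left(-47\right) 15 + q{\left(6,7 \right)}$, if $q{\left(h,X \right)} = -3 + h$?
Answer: $-702$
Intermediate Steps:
$\left(-47\right) 15 + q{\left(6,7 \right)} = \left(-47\right) 15 + \left(-3 + 6\right) = -705 + 3 = -702$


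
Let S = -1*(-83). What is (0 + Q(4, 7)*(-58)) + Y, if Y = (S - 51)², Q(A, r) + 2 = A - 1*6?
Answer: 1256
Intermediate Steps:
S = 83
Q(A, r) = -8 + A (Q(A, r) = -2 + (A - 1*6) = -2 + (A - 6) = -2 + (-6 + A) = -8 + A)
Y = 1024 (Y = (83 - 51)² = 32² = 1024)
(0 + Q(4, 7)*(-58)) + Y = (0 + (-8 + 4)*(-58)) + 1024 = (0 - 4*(-58)) + 1024 = (0 + 232) + 1024 = 232 + 1024 = 1256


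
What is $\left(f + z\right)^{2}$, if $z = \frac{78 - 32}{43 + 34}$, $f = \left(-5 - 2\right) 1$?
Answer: $\frac{243049}{5929} \approx 40.993$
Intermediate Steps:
$f = -7$ ($f = \left(-7\right) 1 = -7$)
$z = \frac{46}{77} \approx 0.5974$
$\left(f + z\right)^{2} = \left(-7 + \frac{46}{77}\right)^{2} = \left(- \frac{493}{77}\right)^{2} = \frac{243049}{5929}$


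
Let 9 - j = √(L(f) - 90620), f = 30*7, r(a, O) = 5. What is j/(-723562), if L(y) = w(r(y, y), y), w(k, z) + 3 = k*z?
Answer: -9/723562 + I*√89573/723562 ≈ -1.2438e-5 + 0.00041363*I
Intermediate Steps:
f = 210
w(k, z) = -3 + k*z
L(y) = -3 + 5*y
j = 9 - I*√89573 (j = 9 - √((-3 + 5*210) - 90620) = 9 - √((-3 + 1050) - 90620) = 9 - √(1047 - 90620) = 9 - √(-89573) = 9 - I*√89573 ≈ 9.0 - 299.29*I)
j/(-723562) = (9 - I*√89573)/(-723562) = (9 - I*√89573)*(-1/723562) = -9/723562 + I*√89573/723562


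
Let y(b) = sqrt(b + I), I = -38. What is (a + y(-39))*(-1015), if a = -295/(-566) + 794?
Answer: -456444485/566 - 1015*I*sqrt(77) ≈ -8.0644e+5 - 8906.6*I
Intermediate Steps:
a = 449699/566 (a = -295*(-1/566) + 794 = 295/566 + 794 = 449699/566 ≈ 794.52)
y(b) = sqrt(-38 + b) (y(b) = sqrt(b - 38) = sqrt(-38 + b))
(a + y(-39))*(-1015) = (449699/566 + sqrt(-38 - 39))*(-1015) = (449699/566 + sqrt(-77))*(-1015) = (449699/566 + I*sqrt(77))*(-1015) = -456444485/566 - 1015*I*sqrt(77)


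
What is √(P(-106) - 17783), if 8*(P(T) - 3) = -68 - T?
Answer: I*√71101/2 ≈ 133.32*I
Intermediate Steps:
P(T) = -11/2 - T/8 (P(T) = 3 + (-68 - T)/8 = 3 + (-17/2 - T/8) = -11/2 - T/8)
√(P(-106) - 17783) = √((-11/2 - ⅛*(-106)) - 17783) = √((-11/2 + 53/4) - 17783) = √(31/4 - 17783) = √(-71101/4) = I*√71101/2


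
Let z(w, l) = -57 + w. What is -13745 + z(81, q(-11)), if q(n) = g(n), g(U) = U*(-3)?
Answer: -13721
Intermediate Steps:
g(U) = -3*U
q(n) = -3*n
-13745 + z(81, q(-11)) = -13745 + (-57 + 81) = -13745 + 24 = -13721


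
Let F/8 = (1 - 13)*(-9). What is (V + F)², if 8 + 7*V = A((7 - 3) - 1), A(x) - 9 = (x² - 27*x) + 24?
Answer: 36012001/49 ≈ 7.3494e+5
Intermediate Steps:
A(x) = 33 + x² - 27*x (A(x) = 9 + ((x² - 27*x) + 24) = 9 + (24 + x² - 27*x) = 33 + x² - 27*x)
V = -47/7 (V = -8/7 + (33 + ((7 - 3) - 1)² - 27*((7 - 3) - 1))/7 = -8/7 + (33 + (4 - 1)² - 27*(4 - 1))/7 = -8/7 + (33 + 3² - 27*3)/7 = -8/7 + (33 + 9 - 81)/7 = -8/7 + (⅐)*(-39) = -8/7 - 39/7 = -47/7 ≈ -6.7143)
F = 864 (F = 8*((1 - 13)*(-9)) = 8*(-12*(-9)) = 8*108 = 864)
(V + F)² = (-47/7 + 864)² = (6001/7)² = 36012001/49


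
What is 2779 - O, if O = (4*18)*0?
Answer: 2779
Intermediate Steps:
O = 0 (O = 72*0 = 0)
2779 - O = 2779 - 1*0 = 2779 + 0 = 2779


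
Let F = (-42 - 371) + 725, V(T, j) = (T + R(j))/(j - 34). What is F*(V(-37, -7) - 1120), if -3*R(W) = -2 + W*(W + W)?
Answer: -14305512/41 ≈ -3.4892e+5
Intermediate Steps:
R(W) = 2/3 - 2*W**2/3 (R(W) = -(-2 + W*(W + W))/3 = -(-2 + W*(2*W))/3 = -(-2 + 2*W**2)/3 = 2/3 - 2*W**2/3)
V(T, j) = (2/3 + T - 2*j**2/3)/(-34 + j) (V(T, j) = (T + (2/3 - 2*j**2/3))/(j - 34) = (2/3 + T - 2*j**2/3)/(-34 + j))
F = 312 (F = -413 + 725 = 312)
F*(V(-37, -7) - 1120) = 312*((2 - 2*(-7)**2 + 3*(-37))/(3*(-34 - 7)) - 1120) = 312*((1/3)*(2 - 2*49 - 111)/(-41) - 1120) = 312*((1/3)*(-1/41)*(2 - 98 - 111) - 1120) = 312*((1/3)*(-1/41)*(-207) - 1120) = 312*(69/41 - 1120) = 312*(-45851/41) = -14305512/41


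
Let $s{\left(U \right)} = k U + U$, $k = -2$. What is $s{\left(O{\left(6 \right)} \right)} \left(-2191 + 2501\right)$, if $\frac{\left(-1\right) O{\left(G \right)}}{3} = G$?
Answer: $5580$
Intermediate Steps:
$O{\left(G \right)} = - 3 G$
$s{\left(U \right)} = - U$ ($s{\left(U \right)} = - 2 U + U = - U$)
$s{\left(O{\left(6 \right)} \right)} \left(-2191 + 2501\right) = - \left(-3\right) 6 \left(-2191 + 2501\right) = \left(-1\right) \left(-18\right) 310 = 18 \cdot 310 = 5580$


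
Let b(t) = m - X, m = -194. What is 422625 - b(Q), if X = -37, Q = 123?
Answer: 422782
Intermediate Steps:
b(t) = -157 (b(t) = -194 - 1*(-37) = -194 + 37 = -157)
422625 - b(Q) = 422625 - 1*(-157) = 422625 + 157 = 422782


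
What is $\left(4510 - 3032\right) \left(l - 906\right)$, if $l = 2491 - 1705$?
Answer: $-177360$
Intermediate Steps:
$l = 786$
$\left(4510 - 3032\right) \left(l - 906\right) = \left(4510 - 3032\right) \left(786 - 906\right) = 1478 \left(-120\right) = -177360$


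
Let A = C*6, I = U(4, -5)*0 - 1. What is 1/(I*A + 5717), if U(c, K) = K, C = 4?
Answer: 1/5693 ≈ 0.00017565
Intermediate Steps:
I = -1 (I = -5*0 - 1 = 0 - 1 = -1)
A = 24 (A = 4*6 = 24)
1/(I*A + 5717) = 1/(-1*24 + 5717) = 1/(-24 + 5717) = 1/5693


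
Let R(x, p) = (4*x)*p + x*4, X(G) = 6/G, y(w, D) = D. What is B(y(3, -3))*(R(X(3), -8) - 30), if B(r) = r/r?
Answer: -86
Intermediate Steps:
R(x, p) = 4*x + 4*p*x (R(x, p) = 4*p*x + 4*x = 4*x + 4*p*x)
B(r) = 1
B(y(3, -3))*(R(X(3), -8) - 30) = 1*(4*(6/3)*(1 - 8) - 30) = 1*(4*(6*(⅓))*(-7) - 30) = 1*(4*2*(-7) - 30) = 1*(-56 - 30) = 1*(-86) = -86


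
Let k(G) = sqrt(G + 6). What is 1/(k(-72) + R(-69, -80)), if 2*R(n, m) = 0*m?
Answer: -I*sqrt(66)/66 ≈ -0.12309*I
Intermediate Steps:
k(G) = sqrt(6 + G)
R(n, m) = 0 (R(n, m) = (0*m)/2 = (1/2)*0 = 0)
1/(k(-72) + R(-69, -80)) = 1/(sqrt(6 - 72) + 0) = 1/(sqrt(-66) + 0) = 1/(I*sqrt(66) + 0) = 1/(I*sqrt(66)) = -I*sqrt(66)/66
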